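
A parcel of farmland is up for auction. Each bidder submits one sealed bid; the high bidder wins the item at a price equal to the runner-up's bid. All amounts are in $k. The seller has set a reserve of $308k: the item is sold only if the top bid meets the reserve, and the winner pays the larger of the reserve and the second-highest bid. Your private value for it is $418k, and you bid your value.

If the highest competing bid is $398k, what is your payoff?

$20k

Your bid $418k is the highest and exceeds the reserve.
Price = max(second-highest bid, reserve) = max($398k, $308k) = $398k.
Payoff = $418k − $398k = $20k.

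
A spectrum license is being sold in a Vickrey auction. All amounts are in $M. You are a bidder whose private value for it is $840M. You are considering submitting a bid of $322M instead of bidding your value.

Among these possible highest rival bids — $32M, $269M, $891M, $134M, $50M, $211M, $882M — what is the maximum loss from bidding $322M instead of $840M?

$0M

$32M: same outcome either way → loss $0M.
$269M: same outcome either way → loss $0M.
$891M: same outcome either way → loss $0M.
$134M: same outcome either way → loss $0M.
$50M: same outcome either way → loss $0M.
$211M: same outcome either way → loss $0M.
$882M: same outcome either way → loss $0M.
Maximum loss: $0M.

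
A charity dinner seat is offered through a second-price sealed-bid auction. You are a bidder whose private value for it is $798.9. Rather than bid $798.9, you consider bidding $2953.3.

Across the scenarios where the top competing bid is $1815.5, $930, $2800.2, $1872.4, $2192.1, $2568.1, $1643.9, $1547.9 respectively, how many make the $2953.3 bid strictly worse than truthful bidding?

8

The deviation hurts exactly when the highest competing bid lies strictly between $798.9 and $2953.3 — overbidding then wins at a price above your value.
$1815.5: inside the interval → strictly worse (loss $1016.6).
$930: inside the interval → strictly worse (loss $131.1).
$2800.2: inside the interval → strictly worse (loss $2001.3).
$1872.4: inside the interval → strictly worse (loss $1073.5).
$2192.1: inside the interval → strictly worse (loss $1393.2).
$2568.1: inside the interval → strictly worse (loss $1769.2).
$1643.9: inside the interval → strictly worse (loss $845).
$1547.9: inside the interval → strictly worse (loss $749).
Count: 8.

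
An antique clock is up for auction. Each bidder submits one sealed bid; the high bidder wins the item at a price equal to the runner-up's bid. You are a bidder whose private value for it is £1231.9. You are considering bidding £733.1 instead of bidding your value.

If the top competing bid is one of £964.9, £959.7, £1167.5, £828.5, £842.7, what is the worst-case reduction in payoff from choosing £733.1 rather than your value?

£403.4

£964.9: truthful gives £267, deviation gives £0 → loss £267.
£959.7: truthful gives £272.2, deviation gives £0 → loss £272.2.
£1167.5: truthful gives £64.4, deviation gives £0 → loss £64.4.
£828.5: truthful gives £403.4, deviation gives £0 → loss £403.4.
£842.7: truthful gives £389.2, deviation gives £0 → loss £389.2.
Maximum loss: £403.4.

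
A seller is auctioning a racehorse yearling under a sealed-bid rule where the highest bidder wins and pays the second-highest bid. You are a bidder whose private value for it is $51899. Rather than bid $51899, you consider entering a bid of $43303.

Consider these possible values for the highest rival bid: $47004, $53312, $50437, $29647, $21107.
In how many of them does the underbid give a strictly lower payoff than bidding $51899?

2

The deviation hurts exactly when the highest competing bid lies strictly between $43303 and $51899 — underbidding then forfeits a profitable win.
$47004: inside the interval → strictly worse (loss $4895).
$53312: above both → same outcome either way.
$50437: inside the interval → strictly worse (loss $1462).
$29647: below both → same outcome either way.
$21107: below both → same outcome either way.
Count: 2.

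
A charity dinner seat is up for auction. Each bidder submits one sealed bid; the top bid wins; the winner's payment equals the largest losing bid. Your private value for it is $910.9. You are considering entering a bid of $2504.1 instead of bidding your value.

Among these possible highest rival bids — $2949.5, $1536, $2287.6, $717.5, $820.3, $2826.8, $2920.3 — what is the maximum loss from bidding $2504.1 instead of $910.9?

$2949.5: same outcome either way → loss $0.
$1536: truthful gives $0, deviation gives −$625.1 → loss $625.1.
$2287.6: truthful gives $0, deviation gives −$1376.7 → loss $1376.7.
$717.5: same outcome either way → loss $0.
$820.3: same outcome either way → loss $0.
$2826.8: same outcome either way → loss $0.
$2920.3: same outcome either way → loss $0.
Maximum loss: $1376.7.

$1376.7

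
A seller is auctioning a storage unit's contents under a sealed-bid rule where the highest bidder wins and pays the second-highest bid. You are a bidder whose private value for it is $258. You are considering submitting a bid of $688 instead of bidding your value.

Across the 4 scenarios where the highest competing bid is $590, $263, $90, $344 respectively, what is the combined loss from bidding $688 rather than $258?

$423

The deviation costs you only when the competing bid falls strictly between $258 and $688; elsewhere both bids give the same outcome.
$590: truthful payoff $0, deviation payoff −$332 → loss $332.
$263: truthful payoff $0, deviation payoff −$5 → loss $5.
$90: outcomes coincide → loss $0.
$344: truthful payoff $0, deviation payoff −$86 → loss $86.
Total loss = $332 + $5 + $86 = $423.
In a second-price auction your bid sets only whether you win, not what you pay, so bidding your true value is weakly dominant.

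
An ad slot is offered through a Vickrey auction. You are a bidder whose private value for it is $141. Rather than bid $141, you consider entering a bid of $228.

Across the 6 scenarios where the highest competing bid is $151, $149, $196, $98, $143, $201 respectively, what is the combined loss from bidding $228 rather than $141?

$135

The deviation costs you only when the competing bid falls strictly between $141 and $228; elsewhere both bids give the same outcome.
$151: truthful payoff $0, deviation payoff −$10 → loss $10.
$149: truthful payoff $0, deviation payoff −$8 → loss $8.
$196: truthful payoff $0, deviation payoff −$55 → loss $55.
$98: outcomes coincide → loss $0.
$143: truthful payoff $0, deviation payoff −$2 → loss $2.
$201: truthful payoff $0, deviation payoff −$60 → loss $60.
Total loss = $10 + $8 + $55 + $2 + $60 = $135.
Truthful bidding weakly dominates here: raising your bid can only win items priced above your value, and lowering it can only forfeit items priced below.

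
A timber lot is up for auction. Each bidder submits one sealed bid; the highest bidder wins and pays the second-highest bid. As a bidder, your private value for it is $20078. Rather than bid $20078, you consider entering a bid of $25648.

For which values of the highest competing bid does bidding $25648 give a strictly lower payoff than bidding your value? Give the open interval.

If the competing bid is below $20078, both bids win at the same price — no difference.
If it is above $25648, both bids lose — no difference.
If it lies strictly between $20078 and $25648, bidding your value loses (payoff 0) while bidding $25648 wins at a price above your value (payoff negative).
So the deviation strictly hurts on the open interval ($20078, $25648).
Because the price is fixed by the runner-up's bid, deviating from your value can only change a good outcome into a bad one — never the reverse.

($20078, $25648)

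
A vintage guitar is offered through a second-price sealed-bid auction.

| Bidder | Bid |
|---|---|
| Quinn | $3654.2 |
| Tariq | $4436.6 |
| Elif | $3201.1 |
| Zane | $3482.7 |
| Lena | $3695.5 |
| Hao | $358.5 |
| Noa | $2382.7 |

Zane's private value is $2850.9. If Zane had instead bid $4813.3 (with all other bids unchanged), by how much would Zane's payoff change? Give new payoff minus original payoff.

−$1585.7

The highest bid among the other bidders is $4436.6; Zane's bid doesn't change that.
Original bid $3482.7: Zane is not highest (top rival bid is $4436.6); payoff $0.
Alternative bid $4813.3: Zane is highest, pays the top rival bid $4436.6; payoff $2850.9 − $4436.6 = −$1585.7.
Change in payoff = −$1585.7 − ($0) = −$1585.7.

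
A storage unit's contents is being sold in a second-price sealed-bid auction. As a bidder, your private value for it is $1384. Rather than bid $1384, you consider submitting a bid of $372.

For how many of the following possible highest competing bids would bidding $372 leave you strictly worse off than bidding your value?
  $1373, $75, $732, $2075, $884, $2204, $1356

The deviation hurts exactly when the highest competing bid lies strictly between $372 and $1384 — underbidding then forfeits a profitable win.
$1373: inside the interval → strictly worse (loss $11).
$75: below both → same outcome either way.
$732: inside the interval → strictly worse (loss $652).
$2075: above both → same outcome either way.
$884: inside the interval → strictly worse (loss $500).
$2204: above both → same outcome either way.
$1356: inside the interval → strictly worse (loss $28).
Count: 4.

4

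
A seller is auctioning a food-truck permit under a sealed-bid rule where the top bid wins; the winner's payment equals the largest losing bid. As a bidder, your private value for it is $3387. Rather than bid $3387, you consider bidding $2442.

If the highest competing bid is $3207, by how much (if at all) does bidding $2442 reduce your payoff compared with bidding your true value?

Bidding your value $3387: you win (since $3387 > $3207) and pay $3207. Payoff $180.
Bidding $2442: you lose. Payoff $0.
The competing bid $3207 lies between your shaded bid and your value, so underbidding forfeits an item you could have won at a profitable price.
Loss from deviating = $180 − ($0) = $180.
Because the price is fixed by the runner-up's bid, deviating from your value can only change a good outcome into a bad one — never the reverse.

$180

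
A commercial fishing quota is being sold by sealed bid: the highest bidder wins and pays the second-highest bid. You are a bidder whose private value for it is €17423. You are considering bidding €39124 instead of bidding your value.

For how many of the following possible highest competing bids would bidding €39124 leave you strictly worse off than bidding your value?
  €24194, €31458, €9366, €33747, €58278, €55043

The deviation hurts exactly when the highest competing bid lies strictly between €17423 and €39124 — overbidding then wins at a price above your value.
€24194: inside the interval → strictly worse (loss €6771).
€31458: inside the interval → strictly worse (loss €14035).
€9366: below both → same outcome either way.
€33747: inside the interval → strictly worse (loss €16324).
€58278: above both → same outcome either way.
€55043: above both → same outcome either way.
Count: 3.

3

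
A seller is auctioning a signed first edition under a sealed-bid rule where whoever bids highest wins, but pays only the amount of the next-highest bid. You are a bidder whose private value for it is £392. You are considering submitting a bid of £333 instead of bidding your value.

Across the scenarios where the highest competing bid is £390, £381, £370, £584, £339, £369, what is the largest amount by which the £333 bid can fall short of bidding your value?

£390: truthful gives £2, deviation gives £0 → loss £2.
£381: truthful gives £11, deviation gives £0 → loss £11.
£370: truthful gives £22, deviation gives £0 → loss £22.
£584: same outcome either way → loss £0.
£339: truthful gives £53, deviation gives £0 → loss £53.
£369: truthful gives £23, deviation gives £0 → loss £23.
Maximum loss: £53.

£53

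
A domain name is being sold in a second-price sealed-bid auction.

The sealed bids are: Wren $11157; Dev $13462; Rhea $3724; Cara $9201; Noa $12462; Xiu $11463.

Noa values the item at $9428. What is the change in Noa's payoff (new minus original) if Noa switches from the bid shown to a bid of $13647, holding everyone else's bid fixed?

−$4034

The highest bid among the other bidders is $13462; Noa's bid doesn't change that.
Original bid $12462: Noa is not highest (top rival bid is $13462); payoff $0.
Alternative bid $13647: Noa is highest, pays the top rival bid $13462; payoff $9428 − $13462 = −$4034.
Change in payoff = −$4034 − ($0) = −$4034.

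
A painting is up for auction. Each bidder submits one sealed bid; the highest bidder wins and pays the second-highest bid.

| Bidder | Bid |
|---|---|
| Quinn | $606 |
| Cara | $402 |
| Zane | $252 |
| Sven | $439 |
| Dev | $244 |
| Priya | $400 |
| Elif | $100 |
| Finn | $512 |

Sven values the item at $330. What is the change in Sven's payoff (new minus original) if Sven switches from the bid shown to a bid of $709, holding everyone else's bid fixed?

The highest bid among the other bidders is $606; Sven's bid doesn't change that.
Original bid $439: Sven is not highest (top rival bid is $606); payoff $0.
Alternative bid $709: Sven is highest, pays the top rival bid $606; payoff $330 − $606 = −$276.
Change in payoff = −$276 − ($0) = −$276.

−$276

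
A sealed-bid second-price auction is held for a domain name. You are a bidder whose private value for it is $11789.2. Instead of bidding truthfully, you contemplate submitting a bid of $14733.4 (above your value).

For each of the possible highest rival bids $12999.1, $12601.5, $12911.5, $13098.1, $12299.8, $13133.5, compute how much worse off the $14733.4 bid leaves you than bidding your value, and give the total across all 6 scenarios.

$6308.3

The deviation costs you only when the competing bid falls strictly between $11789.2 and $14733.4; elsewhere both bids give the same outcome.
$12999.1: truthful payoff $0, deviation payoff −$1209.9 → loss $1209.9.
$12601.5: truthful payoff $0, deviation payoff −$812.3 → loss $812.3.
$12911.5: truthful payoff $0, deviation payoff −$1122.3 → loss $1122.3.
$13098.1: truthful payoff $0, deviation payoff −$1308.9 → loss $1308.9.
$12299.8: truthful payoff $0, deviation payoff −$510.6 → loss $510.6.
$13133.5: truthful payoff $0, deviation payoff −$1344.3 → loss $1344.3.
Total loss = $1209.9 + $812.3 + $1122.3 + $1308.9 + $510.6 + $1344.3 = $6308.3.
In a second-price auction your bid sets only whether you win, not what you pay, so bidding your true value is weakly dominant.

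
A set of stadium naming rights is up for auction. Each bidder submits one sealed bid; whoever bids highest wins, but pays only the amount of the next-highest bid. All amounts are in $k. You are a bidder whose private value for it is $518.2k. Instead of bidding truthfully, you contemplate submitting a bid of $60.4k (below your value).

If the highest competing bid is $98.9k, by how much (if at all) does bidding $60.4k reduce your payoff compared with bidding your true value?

Bidding your value $518.2k: you win (since $518.2k > $98.9k) and pay $98.9k. Payoff $419.3k.
Bidding $60.4k: you lose. Payoff $0k.
The competing bid $98.9k lies between your shaded bid and your value, so underbidding forfeits an item you could have won at a profitable price.
Loss from deviating = $419.3k − ($0k) = $419.3k.

$419.3k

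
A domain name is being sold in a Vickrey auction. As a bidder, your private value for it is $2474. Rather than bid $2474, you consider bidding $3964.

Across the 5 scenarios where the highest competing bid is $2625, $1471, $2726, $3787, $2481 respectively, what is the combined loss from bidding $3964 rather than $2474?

The deviation costs you only when the competing bid falls strictly between $2474 and $3964; elsewhere both bids give the same outcome.
$2625: truthful payoff $0, deviation payoff −$151 → loss $151.
$1471: outcomes coincide → loss $0.
$2726: truthful payoff $0, deviation payoff −$252 → loss $252.
$3787: truthful payoff $0, deviation payoff −$1313 → loss $1313.
$2481: truthful payoff $0, deviation payoff −$7 → loss $7.
Total loss = $151 + $252 + $1313 + $7 = $1723.
Truthful bidding weakly dominates here: raising your bid can only win items priced above your value, and lowering it can only forfeit items priced below.

$1723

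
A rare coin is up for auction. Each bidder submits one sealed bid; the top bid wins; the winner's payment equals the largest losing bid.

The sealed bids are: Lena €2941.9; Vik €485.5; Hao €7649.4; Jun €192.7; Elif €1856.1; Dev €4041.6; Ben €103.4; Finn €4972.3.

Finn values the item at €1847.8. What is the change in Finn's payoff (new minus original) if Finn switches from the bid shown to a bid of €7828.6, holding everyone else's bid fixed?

The highest bid among the other bidders is €7649.4; Finn's bid doesn't change that.
Original bid €4972.3: Finn is not highest (top rival bid is €7649.4); payoff €0.
Alternative bid €7828.6: Finn is highest, pays the top rival bid €7649.4; payoff €1847.8 − €7649.4 = −€5801.6.
Change in payoff = −€5801.6 − (€0) = −€5801.6.

−€5801.6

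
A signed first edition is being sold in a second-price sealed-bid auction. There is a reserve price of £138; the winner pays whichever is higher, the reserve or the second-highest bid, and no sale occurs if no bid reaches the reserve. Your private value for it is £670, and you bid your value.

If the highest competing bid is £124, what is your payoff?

Your bid £670 is the highest and exceeds the reserve.
Price = max(second-highest bid, reserve) = max(£124, £138) = £138.
Payoff = £670 − £138 = £532.

£532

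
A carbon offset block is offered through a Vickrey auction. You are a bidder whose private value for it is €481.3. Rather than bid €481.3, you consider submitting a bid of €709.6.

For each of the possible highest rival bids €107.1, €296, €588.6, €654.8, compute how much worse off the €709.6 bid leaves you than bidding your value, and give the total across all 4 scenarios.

The deviation costs you only when the competing bid falls strictly between €481.3 and €709.6; elsewhere both bids give the same outcome.
€107.1: outcomes coincide → loss €0.
€296: outcomes coincide → loss €0.
€588.6: truthful payoff €0, deviation payoff −€107.3 → loss €107.3.
€654.8: truthful payoff €0, deviation payoff −€173.5 → loss €173.5.
Total loss = €107.3 + €173.5 = €280.8.

€280.8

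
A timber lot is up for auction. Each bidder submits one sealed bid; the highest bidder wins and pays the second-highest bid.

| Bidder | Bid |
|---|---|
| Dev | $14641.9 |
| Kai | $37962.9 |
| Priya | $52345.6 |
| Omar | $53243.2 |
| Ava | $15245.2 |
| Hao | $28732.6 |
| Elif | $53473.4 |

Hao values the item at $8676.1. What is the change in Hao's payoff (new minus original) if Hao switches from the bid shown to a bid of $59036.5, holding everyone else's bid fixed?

−$44797.3

The highest bid among the other bidders is $53473.4; Hao's bid doesn't change that.
Original bid $28732.6: Hao is not highest (top rival bid is $53473.4); payoff $0.
Alternative bid $59036.5: Hao is highest, pays the top rival bid $53473.4; payoff $8676.1 − $53473.4 = −$44797.3.
Change in payoff = −$44797.3 − ($0) = −$44797.3.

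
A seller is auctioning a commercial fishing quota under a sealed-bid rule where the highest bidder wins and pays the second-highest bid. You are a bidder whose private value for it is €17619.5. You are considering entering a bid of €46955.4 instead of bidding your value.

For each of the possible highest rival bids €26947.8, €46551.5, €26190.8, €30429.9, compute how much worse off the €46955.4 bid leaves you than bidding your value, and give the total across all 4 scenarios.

€59642

The deviation costs you only when the competing bid falls strictly between €17619.5 and €46955.4; elsewhere both bids give the same outcome.
€26947.8: truthful payoff €0, deviation payoff −€9328.3 → loss €9328.3.
€46551.5: truthful payoff €0, deviation payoff −€28932 → loss €28932.
€26190.8: truthful payoff €0, deviation payoff −€8571.3 → loss €8571.3.
€30429.9: truthful payoff €0, deviation payoff −€12810.4 → loss €12810.4.
Total loss = €9328.3 + €28932 + €8571.3 + €12810.4 = €59642.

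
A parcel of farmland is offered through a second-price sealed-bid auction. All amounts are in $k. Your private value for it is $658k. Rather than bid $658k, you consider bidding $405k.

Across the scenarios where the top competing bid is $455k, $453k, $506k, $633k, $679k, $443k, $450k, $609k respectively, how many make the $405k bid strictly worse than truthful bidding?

7

The deviation hurts exactly when the highest competing bid lies strictly between $405k and $658k — underbidding then forfeits a profitable win.
$455k: inside the interval → strictly worse (loss $203k).
$453k: inside the interval → strictly worse (loss $205k).
$506k: inside the interval → strictly worse (loss $152k).
$633k: inside the interval → strictly worse (loss $25k).
$679k: above both → same outcome either way.
$443k: inside the interval → strictly worse (loss $215k).
$450k: inside the interval → strictly worse (loss $208k).
$609k: inside the interval → strictly worse (loss $49k).
Count: 7.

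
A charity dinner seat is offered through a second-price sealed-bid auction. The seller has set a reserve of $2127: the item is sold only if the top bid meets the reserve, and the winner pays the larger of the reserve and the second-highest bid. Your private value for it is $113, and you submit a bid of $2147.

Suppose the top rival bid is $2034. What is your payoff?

−$2014

Your bid $2147 is the highest and exceeds the reserve.
Price = max(second-highest bid, reserve) = max($2034, $2127) = $2127.
Payoff = $113 − $2127 = −$2014.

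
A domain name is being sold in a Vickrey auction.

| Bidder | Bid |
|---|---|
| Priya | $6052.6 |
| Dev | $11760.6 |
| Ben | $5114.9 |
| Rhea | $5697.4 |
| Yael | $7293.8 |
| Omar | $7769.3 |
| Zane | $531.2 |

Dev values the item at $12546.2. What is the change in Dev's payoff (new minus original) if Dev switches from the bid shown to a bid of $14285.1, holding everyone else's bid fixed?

The highest bid among the other bidders is $7769.3; Dev's bid doesn't change that.
Original bid $11760.6: Dev is highest, pays the top rival bid $7769.3; payoff $12546.2 − $7769.3 = $4776.9.
Alternative bid $14285.1: Dev is highest, pays the top rival bid $7769.3; payoff $12546.2 − $7769.3 = $4776.9.
Change in payoff = $4776.9 − ($4776.9) = $0.

$0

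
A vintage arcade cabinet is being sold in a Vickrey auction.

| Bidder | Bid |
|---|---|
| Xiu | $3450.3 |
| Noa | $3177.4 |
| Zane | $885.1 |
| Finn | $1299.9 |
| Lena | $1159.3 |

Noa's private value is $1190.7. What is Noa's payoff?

$0

Highest bid: Xiu at $3450.3, so Xiu wins.
Second-highest bid: Noa at $3177.4 — that is the price the winner pays.
Noa did not win, so Noa pays nothing and receives nothing: payoff $0.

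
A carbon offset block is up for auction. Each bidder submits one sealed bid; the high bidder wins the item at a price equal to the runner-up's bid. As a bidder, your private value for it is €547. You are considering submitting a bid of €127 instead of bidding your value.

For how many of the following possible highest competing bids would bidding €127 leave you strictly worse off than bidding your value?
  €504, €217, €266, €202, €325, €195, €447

7

The deviation hurts exactly when the highest competing bid lies strictly between €127 and €547 — underbidding then forfeits a profitable win.
€504: inside the interval → strictly worse (loss €43).
€217: inside the interval → strictly worse (loss €330).
€266: inside the interval → strictly worse (loss €281).
€202: inside the interval → strictly worse (loss €345).
€325: inside the interval → strictly worse (loss €222).
€195: inside the interval → strictly worse (loss €352).
€447: inside the interval → strictly worse (loss €100).
Count: 7.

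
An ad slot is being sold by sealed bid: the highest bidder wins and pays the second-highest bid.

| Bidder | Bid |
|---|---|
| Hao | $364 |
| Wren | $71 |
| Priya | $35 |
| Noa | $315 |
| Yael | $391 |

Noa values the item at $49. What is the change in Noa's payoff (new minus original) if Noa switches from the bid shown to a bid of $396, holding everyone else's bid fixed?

The highest bid among the other bidders is $391; Noa's bid doesn't change that.
Original bid $315: Noa is not highest (top rival bid is $391); payoff $0.
Alternative bid $396: Noa is highest, pays the top rival bid $391; payoff $49 − $391 = −$342.
Change in payoff = −$342 − ($0) = −$342.

−$342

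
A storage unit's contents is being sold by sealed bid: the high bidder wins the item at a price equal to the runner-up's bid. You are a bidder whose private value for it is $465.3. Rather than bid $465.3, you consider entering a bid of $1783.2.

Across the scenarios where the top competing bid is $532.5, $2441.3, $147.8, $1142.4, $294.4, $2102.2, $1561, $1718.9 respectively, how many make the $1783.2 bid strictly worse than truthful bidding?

The deviation hurts exactly when the highest competing bid lies strictly between $465.3 and $1783.2 — overbidding then wins at a price above your value.
$532.5: inside the interval → strictly worse (loss $67.2).
$2441.3: above both → same outcome either way.
$147.8: below both → same outcome either way.
$1142.4: inside the interval → strictly worse (loss $677.1).
$294.4: below both → same outcome either way.
$2102.2: above both → same outcome either way.
$1561: inside the interval → strictly worse (loss $1095.7).
$1718.9: inside the interval → strictly worse (loss $1253.6).
Count: 4.

4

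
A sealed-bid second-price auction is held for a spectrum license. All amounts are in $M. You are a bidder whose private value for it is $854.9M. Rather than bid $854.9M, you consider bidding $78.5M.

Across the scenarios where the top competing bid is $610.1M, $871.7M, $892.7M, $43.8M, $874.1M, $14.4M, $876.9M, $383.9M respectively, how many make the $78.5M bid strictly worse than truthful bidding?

2

The deviation hurts exactly when the highest competing bid lies strictly between $78.5M and $854.9M — underbidding then forfeits a profitable win.
$610.1M: inside the interval → strictly worse (loss $244.8M).
$871.7M: above both → same outcome either way.
$892.7M: above both → same outcome either way.
$43.8M: below both → same outcome either way.
$874.1M: above both → same outcome either way.
$14.4M: below both → same outcome either way.
$876.9M: above both → same outcome either way.
$383.9M: inside the interval → strictly worse (loss $471M).
Count: 2.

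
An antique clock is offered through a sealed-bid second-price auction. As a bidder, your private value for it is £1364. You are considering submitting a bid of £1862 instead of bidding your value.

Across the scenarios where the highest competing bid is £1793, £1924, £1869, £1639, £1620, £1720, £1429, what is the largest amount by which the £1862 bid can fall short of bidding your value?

£429

£1793: truthful gives £0, deviation gives −£429 → loss £429.
£1924: same outcome either way → loss £0.
£1869: same outcome either way → loss £0.
£1639: truthful gives £0, deviation gives −£275 → loss £275.
£1620: truthful gives £0, deviation gives −£256 → loss £256.
£1720: truthful gives £0, deviation gives −£356 → loss £356.
£1429: truthful gives £0, deviation gives −£65 → loss £65.
Maximum loss: £429.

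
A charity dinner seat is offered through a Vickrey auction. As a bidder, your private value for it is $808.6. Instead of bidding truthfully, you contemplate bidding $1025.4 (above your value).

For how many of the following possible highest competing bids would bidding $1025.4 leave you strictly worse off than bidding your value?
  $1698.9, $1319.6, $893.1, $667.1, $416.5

1

The deviation hurts exactly when the highest competing bid lies strictly between $808.6 and $1025.4 — overbidding then wins at a price above your value.
$1698.9: above both → same outcome either way.
$1319.6: above both → same outcome either way.
$893.1: inside the interval → strictly worse (loss $84.5).
$667.1: below both → same outcome either way.
$416.5: below both → same outcome either way.
Count: 1.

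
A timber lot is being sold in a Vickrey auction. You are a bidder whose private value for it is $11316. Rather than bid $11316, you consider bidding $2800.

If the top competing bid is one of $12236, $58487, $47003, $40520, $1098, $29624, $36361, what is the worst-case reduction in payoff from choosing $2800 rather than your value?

$12236: same outcome either way → loss $0.
$58487: same outcome either way → loss $0.
$47003: same outcome either way → loss $0.
$40520: same outcome either way → loss $0.
$1098: same outcome either way → loss $0.
$29624: same outcome either way → loss $0.
$36361: same outcome either way → loss $0.
Maximum loss: $0.

$0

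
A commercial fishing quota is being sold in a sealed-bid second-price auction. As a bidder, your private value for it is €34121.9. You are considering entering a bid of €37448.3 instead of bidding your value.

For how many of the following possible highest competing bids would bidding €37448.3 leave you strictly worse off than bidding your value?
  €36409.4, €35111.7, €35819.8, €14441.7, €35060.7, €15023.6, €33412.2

The deviation hurts exactly when the highest competing bid lies strictly between €34121.9 and €37448.3 — overbidding then wins at a price above your value.
€36409.4: inside the interval → strictly worse (loss €2287.5).
€35111.7: inside the interval → strictly worse (loss €989.8).
€35819.8: inside the interval → strictly worse (loss €1697.9).
€14441.7: below both → same outcome either way.
€35060.7: inside the interval → strictly worse (loss €938.8).
€15023.6: below both → same outcome either way.
€33412.2: below both → same outcome either way.
Count: 4.

4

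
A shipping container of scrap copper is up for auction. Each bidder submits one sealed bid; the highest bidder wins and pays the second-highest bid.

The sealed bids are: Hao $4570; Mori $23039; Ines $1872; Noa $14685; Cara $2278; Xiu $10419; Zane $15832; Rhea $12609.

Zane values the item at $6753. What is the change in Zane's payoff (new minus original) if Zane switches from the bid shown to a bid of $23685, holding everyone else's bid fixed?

−$16286

The highest bid among the other bidders is $23039; Zane's bid doesn't change that.
Original bid $15832: Zane is not highest (top rival bid is $23039); payoff $0.
Alternative bid $23685: Zane is highest, pays the top rival bid $23039; payoff $6753 − $23039 = −$16286.
Change in payoff = −$16286 − ($0) = −$16286.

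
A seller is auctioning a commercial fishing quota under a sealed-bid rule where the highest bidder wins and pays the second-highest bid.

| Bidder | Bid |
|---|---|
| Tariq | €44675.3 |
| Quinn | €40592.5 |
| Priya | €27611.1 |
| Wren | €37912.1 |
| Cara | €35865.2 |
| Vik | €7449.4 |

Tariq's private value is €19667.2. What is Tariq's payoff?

Highest bid: Tariq at €44675.3, so Tariq wins.
Second-highest bid: Quinn at €40592.5 — that is the price the winner pays.
Tariq's payoff = value − price = €19667.2 − €40592.5 = −€20925.3.

−€20925.3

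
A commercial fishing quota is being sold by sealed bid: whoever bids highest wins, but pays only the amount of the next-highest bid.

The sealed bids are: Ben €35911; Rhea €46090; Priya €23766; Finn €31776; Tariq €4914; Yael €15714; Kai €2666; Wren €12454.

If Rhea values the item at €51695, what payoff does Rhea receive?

€15784

Highest bid: Rhea at €46090, so Rhea wins.
Second-highest bid: Ben at €35911 — that is the price the winner pays.
Rhea's payoff = value − price = €51695 − €35911 = €15784.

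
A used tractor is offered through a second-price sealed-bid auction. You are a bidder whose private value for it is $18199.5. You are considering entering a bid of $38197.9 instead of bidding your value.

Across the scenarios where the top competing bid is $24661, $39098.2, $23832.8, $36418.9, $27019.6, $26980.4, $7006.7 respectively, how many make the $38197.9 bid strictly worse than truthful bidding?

5

The deviation hurts exactly when the highest competing bid lies strictly between $18199.5 and $38197.9 — overbidding then wins at a price above your value.
$24661: inside the interval → strictly worse (loss $6461.5).
$39098.2: above both → same outcome either way.
$23832.8: inside the interval → strictly worse (loss $5633.3).
$36418.9: inside the interval → strictly worse (loss $18219.4).
$27019.6: inside the interval → strictly worse (loss $8820.1).
$26980.4: inside the interval → strictly worse (loss $8780.9).
$7006.7: below both → same outcome either way.
Count: 5.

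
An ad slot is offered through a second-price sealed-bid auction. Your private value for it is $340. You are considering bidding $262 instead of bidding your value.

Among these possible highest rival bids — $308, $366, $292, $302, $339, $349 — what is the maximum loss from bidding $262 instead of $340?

$48

$308: truthful gives $32, deviation gives $0 → loss $32.
$366: same outcome either way → loss $0.
$292: truthful gives $48, deviation gives $0 → loss $48.
$302: truthful gives $38, deviation gives $0 → loss $38.
$339: truthful gives $1, deviation gives $0 → loss $1.
$349: same outcome either way → loss $0.
Maximum loss: $48.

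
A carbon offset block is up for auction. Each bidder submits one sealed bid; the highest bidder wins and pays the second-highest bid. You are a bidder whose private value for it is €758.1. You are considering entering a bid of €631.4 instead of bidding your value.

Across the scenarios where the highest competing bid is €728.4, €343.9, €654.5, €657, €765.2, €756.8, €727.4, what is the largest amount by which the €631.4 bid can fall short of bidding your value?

€728.4: truthful gives €29.7, deviation gives €0 → loss €29.7.
€343.9: same outcome either way → loss €0.
€654.5: truthful gives €103.6, deviation gives €0 → loss €103.6.
€657: truthful gives €101.1, deviation gives €0 → loss €101.1.
€765.2: same outcome either way → loss €0.
€756.8: truthful gives €1.3, deviation gives €0 → loss €1.3.
€727.4: truthful gives €30.7, deviation gives €0 → loss €30.7.
Maximum loss: €103.6.

€103.6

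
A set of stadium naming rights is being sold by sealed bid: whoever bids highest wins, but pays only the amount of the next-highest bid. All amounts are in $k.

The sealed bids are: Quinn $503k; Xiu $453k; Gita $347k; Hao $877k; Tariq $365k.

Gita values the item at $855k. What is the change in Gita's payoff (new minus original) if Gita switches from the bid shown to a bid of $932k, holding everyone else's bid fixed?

The highest bid among the other bidders is $877k; Gita's bid doesn't change that.
Original bid $347k: Gita is not highest (top rival bid is $877k); payoff $0k.
Alternative bid $932k: Gita is highest, pays the top rival bid $877k; payoff $855k − $877k = −$22k.
Change in payoff = −$22k − ($0k) = −$22k.

−$22k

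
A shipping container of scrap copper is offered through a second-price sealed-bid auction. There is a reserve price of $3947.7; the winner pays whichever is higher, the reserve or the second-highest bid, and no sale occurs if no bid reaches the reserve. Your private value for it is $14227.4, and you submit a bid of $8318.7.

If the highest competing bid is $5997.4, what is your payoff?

$8230

Your bid $8318.7 is the highest and exceeds the reserve.
Price = max(second-highest bid, reserve) = max($5997.4, $3947.7) = $5997.4.
Payoff = $14227.4 − $5997.4 = $8230.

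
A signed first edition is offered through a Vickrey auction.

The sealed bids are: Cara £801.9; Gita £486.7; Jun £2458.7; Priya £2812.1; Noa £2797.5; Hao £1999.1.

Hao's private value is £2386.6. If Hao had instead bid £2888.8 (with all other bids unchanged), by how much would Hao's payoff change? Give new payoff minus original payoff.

The highest bid among the other bidders is £2812.1; Hao's bid doesn't change that.
Original bid £1999.1: Hao is not highest (top rival bid is £2812.1); payoff £0.
Alternative bid £2888.8: Hao is highest, pays the top rival bid £2812.1; payoff £2386.6 − £2812.1 = −£425.5.
Change in payoff = −£425.5 − (£0) = −£425.5.

−£425.5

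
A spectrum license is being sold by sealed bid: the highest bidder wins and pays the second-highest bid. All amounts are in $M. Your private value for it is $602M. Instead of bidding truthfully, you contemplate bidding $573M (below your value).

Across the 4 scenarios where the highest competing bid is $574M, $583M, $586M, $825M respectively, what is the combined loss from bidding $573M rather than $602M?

$63M

The deviation costs you only when the competing bid falls strictly between $573M and $602M; elsewhere both bids give the same outcome.
$574M: truthful payoff $28M, deviation payoff $0M → loss $28M.
$583M: truthful payoff $19M, deviation payoff $0M → loss $19M.
$586M: truthful payoff $16M, deviation payoff $0M → loss $16M.
$825M: outcomes coincide → loss $0M.
Total loss = $28M + $19M + $16M = $63M.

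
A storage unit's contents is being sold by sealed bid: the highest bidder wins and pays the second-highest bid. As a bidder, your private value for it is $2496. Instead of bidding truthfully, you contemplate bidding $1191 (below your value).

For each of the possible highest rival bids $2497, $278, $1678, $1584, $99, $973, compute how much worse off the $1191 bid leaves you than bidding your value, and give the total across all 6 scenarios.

$1730

The deviation costs you only when the competing bid falls strictly between $1191 and $2496; elsewhere both bids give the same outcome.
$2497: outcomes coincide → loss $0.
$278: outcomes coincide → loss $0.
$1678: truthful payoff $818, deviation payoff $0 → loss $818.
$1584: truthful payoff $912, deviation payoff $0 → loss $912.
$99: outcomes coincide → loss $0.
$973: outcomes coincide → loss $0.
Total loss = $818 + $912 = $1730.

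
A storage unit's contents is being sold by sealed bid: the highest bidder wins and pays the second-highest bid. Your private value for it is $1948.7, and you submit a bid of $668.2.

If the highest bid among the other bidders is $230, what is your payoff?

$1718.7

Your bid $668.2 exceeds the highest competing bid $230, so you win.
In a second-price auction the winner pays the second-highest bid, $230.
Payoff = value − price = $1948.7 − $230 = $1718.7.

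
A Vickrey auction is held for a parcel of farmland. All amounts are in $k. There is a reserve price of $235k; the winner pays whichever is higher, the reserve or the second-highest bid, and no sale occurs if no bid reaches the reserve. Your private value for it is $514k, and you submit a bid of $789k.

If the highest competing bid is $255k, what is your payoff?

Your bid $789k is the highest and exceeds the reserve.
Price = max(second-highest bid, reserve) = max($255k, $235k) = $255k.
Payoff = $514k − $255k = $259k.

$259k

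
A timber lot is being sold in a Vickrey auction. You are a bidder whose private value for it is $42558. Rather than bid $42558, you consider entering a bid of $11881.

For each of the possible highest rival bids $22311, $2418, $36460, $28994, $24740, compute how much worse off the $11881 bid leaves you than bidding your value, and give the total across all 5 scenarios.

$57727

The deviation costs you only when the competing bid falls strictly between $11881 and $42558; elsewhere both bids give the same outcome.
$22311: truthful payoff $20247, deviation payoff $0 → loss $20247.
$2418: outcomes coincide → loss $0.
$36460: truthful payoff $6098, deviation payoff $0 → loss $6098.
$28994: truthful payoff $13564, deviation payoff $0 → loss $13564.
$24740: truthful payoff $17818, deviation payoff $0 → loss $17818.
Total loss = $20247 + $6098 + $13564 + $17818 = $57727.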